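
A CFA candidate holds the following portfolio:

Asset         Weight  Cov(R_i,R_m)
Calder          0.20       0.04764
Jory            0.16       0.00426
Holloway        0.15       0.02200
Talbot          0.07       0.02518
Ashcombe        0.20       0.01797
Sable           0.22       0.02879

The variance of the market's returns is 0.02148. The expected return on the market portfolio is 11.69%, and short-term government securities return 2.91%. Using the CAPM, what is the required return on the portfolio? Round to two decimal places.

13.21%

β_Calder = 0.04764 / 0.02148 = 2.2179
β_Jory = 0.00426 / 0.02148 = 0.1983
β_Holloway = 0.02200 / 0.02148 = 1.0242
β_Talbot = 0.02518 / 0.02148 = 1.1723
β_Ashcombe = 0.01797 / 0.02148 = 0.8366
β_Sable = 0.02879 / 0.02148 = 1.3403
β_P = Σ w_i β_i = 0.20×2.2179 + 0.16×0.1983 + 0.15×1.0242 + 0.07×1.1723 + 0.20×0.8366 + 0.22×1.3403 = 1.1732
MRP = 11.69% − 2.91% = 8.78%
E(R_P) = R_f + β_P × MRP = 2.91% + 1.1732 × 8.78% = 13.21%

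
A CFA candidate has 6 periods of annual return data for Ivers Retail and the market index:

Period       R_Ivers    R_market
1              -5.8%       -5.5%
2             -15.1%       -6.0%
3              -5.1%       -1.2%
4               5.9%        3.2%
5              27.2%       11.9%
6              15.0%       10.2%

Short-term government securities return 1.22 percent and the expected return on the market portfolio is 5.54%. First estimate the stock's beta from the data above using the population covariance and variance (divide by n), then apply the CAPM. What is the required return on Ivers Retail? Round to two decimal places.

9.62%

Mean R_i = (-5.8 − 15.1 − 5.1 + 5.9 + 27.2 + 15.0) / 6 = 3.6833%
Mean R_m = (-5.5 − 6.0 − 1.2 + 3.2 + 11.9 + 10.2) / 6 = 2.1000%
Σ(R_i − R̄_i)(R_m − R̄_m) = 577.7700  ⇒  Cov = 577.7700 / 6 = 96.2950
Σ(R_m − R̄_m)² = 297.1200  ⇒  Var(R_m) = 297.1200 / 6 = 49.5200
β = Cov / Var(R_m) = 96.2950 / 49.5200 = 1.9446
MRP = 5.54% − 1.22% = 4.32%
E(R) = R_f + β × MRP = 1.22% + 1.9446 × 4.32% = 9.62%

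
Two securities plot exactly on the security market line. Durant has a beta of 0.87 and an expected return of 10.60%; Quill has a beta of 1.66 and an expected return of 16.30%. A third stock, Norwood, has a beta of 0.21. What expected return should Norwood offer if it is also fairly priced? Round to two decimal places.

5.84%

MRP (SML slope) = (16.30% − 10.60%) / (1.66 − 0.87) = 5.70% / 0.79 = 7.2152%
R_f (intercept) = 10.60% − 0.87 × 7.2152% = 4.3228%
E(R_Norwood) = R_f + β × MRP = 4.3228% + 0.21 × 7.2152% = 5.84%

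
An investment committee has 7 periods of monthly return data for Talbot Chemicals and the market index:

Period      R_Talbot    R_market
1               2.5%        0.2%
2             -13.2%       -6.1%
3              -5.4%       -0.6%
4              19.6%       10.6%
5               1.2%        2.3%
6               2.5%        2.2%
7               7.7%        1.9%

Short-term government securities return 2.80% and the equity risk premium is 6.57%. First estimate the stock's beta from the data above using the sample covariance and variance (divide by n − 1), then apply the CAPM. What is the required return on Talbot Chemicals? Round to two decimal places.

Mean R_i = (2.5 − 13.2 − 5.4 + 19.6 + 1.2 + 2.5 + 7.7) / 7 = 2.1286%
Mean R_m = (0.2 − 6.1 − 0.6 + 10.6 + 2.3 + 2.2 + 1.9) / 7 = 1.5000%
Σ(R_i − R̄_i)(R_m − R̄_m) = 292.5600  ⇒  Cov = 292.5600 / 6 = 48.7600
Σ(R_m − R̄_m)² = 147.9600  ⇒  Var(R_m) = 147.9600 / 6 = 24.6600
β = Cov / Var(R_m) = 48.7600 / 24.6600 = 1.9773
E(R) = R_f + β × MRP = 2.80% + 1.9773 × 6.57% = 15.79%

15.79%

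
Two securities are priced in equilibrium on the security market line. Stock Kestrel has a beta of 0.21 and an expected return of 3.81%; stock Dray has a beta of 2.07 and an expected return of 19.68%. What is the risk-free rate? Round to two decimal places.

2.02%

Both satisfy E(R) = R_f + β·MRP, so the slope of the SML is
MRP = (19.68% − 3.81%) / (2.07 − 0.21) = 15.87% / 1.86 = 8.5323%
R_f = E(R_Kestrel) − β_Kestrel·MRP = 3.81% − 0.21 × 8.5323% = 2.0182%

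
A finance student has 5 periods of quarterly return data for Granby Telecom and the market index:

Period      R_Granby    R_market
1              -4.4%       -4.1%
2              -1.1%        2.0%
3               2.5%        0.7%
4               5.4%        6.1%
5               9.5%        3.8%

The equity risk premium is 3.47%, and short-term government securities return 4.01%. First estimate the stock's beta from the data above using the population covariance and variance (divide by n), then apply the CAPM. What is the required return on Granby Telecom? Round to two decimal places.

Mean R_i = (-4.4 − 1.1 + 2.5 + 5.4 + 9.5) / 5 = 2.3800%
Mean R_m = (-4.1 + 2.0 + 0.7 + 6.1 + 3.8) / 5 = 1.7000%
Σ(R_i − R̄_i)(R_m − R̄_m) = 66.4000  ⇒  Cov = 66.4000 / 5 = 13.2800
Σ(R_m − R̄_m)² = 58.5000  ⇒  Var(R_m) = 58.5000 / 5 = 11.7000
β = Cov / Var(R_m) = 13.2800 / 11.7000 = 1.1350
E(R) = R_f + β × MRP = 4.01% + 1.1350 × 3.47% = 7.95%

7.95%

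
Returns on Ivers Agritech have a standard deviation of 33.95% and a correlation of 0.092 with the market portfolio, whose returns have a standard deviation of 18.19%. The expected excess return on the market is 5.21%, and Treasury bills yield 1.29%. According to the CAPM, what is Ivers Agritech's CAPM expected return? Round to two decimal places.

2.18%

β = ρ × σ_i / σ_m = 0.092 × 33.95% / 18.19% = 0.1717
E(R) = 1.29% + 0.1717 × 5.21% = 2.18%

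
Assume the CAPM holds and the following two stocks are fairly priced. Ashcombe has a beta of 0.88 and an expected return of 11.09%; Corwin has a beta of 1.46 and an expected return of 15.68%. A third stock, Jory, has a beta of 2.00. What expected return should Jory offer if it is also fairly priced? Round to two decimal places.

MRP (SML slope) = (15.68% − 11.09%) / (1.46 − 0.88) = 4.59% / 0.58 = 7.9138%
R_f (intercept) = 11.09% − 0.88 × 7.9138% = 4.1259%
E(R_Jory) = R_f + β × MRP = 4.1259% + 2.00 × 7.9138% = 19.95%

19.95%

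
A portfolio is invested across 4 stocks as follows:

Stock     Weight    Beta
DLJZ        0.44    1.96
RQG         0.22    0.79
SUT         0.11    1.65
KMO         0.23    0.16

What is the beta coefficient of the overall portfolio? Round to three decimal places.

β_P = Σ w_i β_i = 0.44×1.96 + 0.22×0.79 + 0.11×1.65 + 0.23×0.16 = 1.2545

1.255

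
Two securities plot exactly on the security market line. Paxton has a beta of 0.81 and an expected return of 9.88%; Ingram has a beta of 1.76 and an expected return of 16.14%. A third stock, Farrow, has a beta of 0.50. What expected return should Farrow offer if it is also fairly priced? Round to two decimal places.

MRP (SML slope) = (16.14% − 9.88%) / (1.76 − 0.81) = 6.26% / 0.95 = 6.5895%
R_f (intercept) = 9.88% − 0.81 × 6.5895% = 4.5425%
E(R_Farrow) = R_f + β × MRP = 4.5425% + 0.50 × 6.5895% = 7.84%

7.84%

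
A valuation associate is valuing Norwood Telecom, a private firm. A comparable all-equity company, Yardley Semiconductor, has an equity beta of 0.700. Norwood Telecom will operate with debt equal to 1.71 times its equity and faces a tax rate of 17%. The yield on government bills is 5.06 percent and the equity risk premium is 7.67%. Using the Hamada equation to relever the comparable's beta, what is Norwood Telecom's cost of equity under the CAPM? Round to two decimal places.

β_L = β_U × [1 + (1 − t)(D/E)] = 0.700 × [1 + (1 − 0.17) × 1.71]
    = 0.700 × [1 + 0.83 × 1.71] = 0.700 × 2.4193 = 1.6935
E(R) = R_f + β_L × MRP = 5.06% + 1.6935 × 7.67% = 18.05%

18.05%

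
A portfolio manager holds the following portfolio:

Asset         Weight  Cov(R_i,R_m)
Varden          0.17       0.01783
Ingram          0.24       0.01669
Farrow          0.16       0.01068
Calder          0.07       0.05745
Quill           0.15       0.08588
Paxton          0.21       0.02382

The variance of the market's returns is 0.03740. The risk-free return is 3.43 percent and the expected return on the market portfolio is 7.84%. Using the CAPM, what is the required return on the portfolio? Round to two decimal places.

7.04%

β_Varden = 0.01783 / 0.03740 = 0.4767
β_Ingram = 0.01669 / 0.03740 = 0.4463
β_Farrow = 0.01068 / 0.03740 = 0.2856
β_Calder = 0.05745 / 0.03740 = 1.5361
β_Quill = 0.08588 / 0.03740 = 2.2963
β_Paxton = 0.02382 / 0.03740 = 0.6369
β_P = Σ w_i β_i = 0.17×0.4767 + 0.24×0.4463 + 0.16×0.2856 + 0.07×1.5361 + 0.15×2.2963 + 0.21×0.6369 = 0.8196
MRP = 7.84% − 3.43% = 4.41%
E(R_P) = R_f + β_P × MRP = 3.43% + 0.8196 × 4.41% = 7.04%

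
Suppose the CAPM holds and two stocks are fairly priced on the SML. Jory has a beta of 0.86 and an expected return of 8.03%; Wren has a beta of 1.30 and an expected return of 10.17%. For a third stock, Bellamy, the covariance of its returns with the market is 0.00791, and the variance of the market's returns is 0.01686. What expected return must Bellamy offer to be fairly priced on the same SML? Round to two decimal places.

MRP = (10.17% − 8.03%) / (1.30 − 0.86) = 4.8636%
R_f = 8.03% − 0.86 × 4.8636% = 3.8473%
β_Bellamy = Cov / Var(R_m) = 0.00791 / 0.01686 = 0.4692
E(R_Bellamy) = R_f + β × MRP = 3.8473% + 0.4692 × 4.8636% = 6.13%

6.13%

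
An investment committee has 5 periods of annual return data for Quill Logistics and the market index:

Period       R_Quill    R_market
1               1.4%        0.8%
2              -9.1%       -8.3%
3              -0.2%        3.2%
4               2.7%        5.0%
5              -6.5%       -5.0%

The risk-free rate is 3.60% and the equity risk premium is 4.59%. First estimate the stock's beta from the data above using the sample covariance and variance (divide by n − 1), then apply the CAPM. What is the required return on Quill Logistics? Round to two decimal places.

7.68%

Mean R_i = (1.4 − 9.1 − 0.2 + 2.7 − 6.5) / 5 = -2.3400%
Mean R_m = (0.8 − 8.3 + 3.2 + 5.0 − 5.0) / 5 = -0.8600%
Σ(R_i − R̄_i)(R_m − R̄_m) = 111.9480  ⇒  Cov = 111.9480 / 4 = 27.9870
Σ(R_m − R̄_m)² = 126.0720  ⇒  Var(R_m) = 126.0720 / 4 = 31.5180
β = Cov / Var(R_m) = 27.9870 / 31.5180 = 0.8880
E(R) = R_f + β × MRP = 3.60% + 0.8880 × 4.59% = 7.68%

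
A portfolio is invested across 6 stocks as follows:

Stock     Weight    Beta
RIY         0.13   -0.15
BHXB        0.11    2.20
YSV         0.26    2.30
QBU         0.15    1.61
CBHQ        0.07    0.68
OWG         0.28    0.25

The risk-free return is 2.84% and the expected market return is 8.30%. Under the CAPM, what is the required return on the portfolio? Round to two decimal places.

9.28%

β_P = Σ w_i β_i = 0.13×-0.15 + 0.11×2.20 + 0.26×2.30 + 0.15×1.61 + 0.07×0.68 + 0.28×0.25 = 1.1796
MRP = 8.30% − 2.84% = 5.46%
E(R_P) = R_f + β_P × MRP = 2.84% + 1.1796 × 5.46% = 9.28%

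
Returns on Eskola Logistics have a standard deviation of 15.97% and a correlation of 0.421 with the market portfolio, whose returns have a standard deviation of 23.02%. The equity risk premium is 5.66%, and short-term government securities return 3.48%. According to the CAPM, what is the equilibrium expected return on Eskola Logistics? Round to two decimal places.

5.13%

β = ρ × σ_i / σ_m = 0.421 × 15.97% / 23.02% = 0.2921
E(R) = 3.48% + 0.2921 × 5.66% = 5.13%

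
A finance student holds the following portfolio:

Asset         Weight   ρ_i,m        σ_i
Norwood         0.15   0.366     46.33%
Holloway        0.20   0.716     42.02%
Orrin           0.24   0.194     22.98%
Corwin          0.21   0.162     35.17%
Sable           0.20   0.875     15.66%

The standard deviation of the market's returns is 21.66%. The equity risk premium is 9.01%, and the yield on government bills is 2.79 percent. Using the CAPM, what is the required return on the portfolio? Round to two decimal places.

8.43%

β_Norwood = 0.366 × 46.33% / 21.66% = 0.7829
β_Holloway = 0.716 × 42.02% / 21.66% = 1.3890
β_Orrin = 0.194 × 22.98% / 21.66% = 0.2058
β_Corwin = 0.162 × 35.17% / 21.66% = 0.2630
β_Sable = 0.875 × 15.66% / 21.66% = 0.6326
β_P = Σ w_i β_i = 0.15×0.7829 + 0.20×1.3890 + 0.24×0.2058 + 0.21×0.2630 + 0.20×0.6326 = 0.6264
E(R_P) = R_f + β_P × MRP = 2.79% + 0.6264 × 9.01% = 8.43%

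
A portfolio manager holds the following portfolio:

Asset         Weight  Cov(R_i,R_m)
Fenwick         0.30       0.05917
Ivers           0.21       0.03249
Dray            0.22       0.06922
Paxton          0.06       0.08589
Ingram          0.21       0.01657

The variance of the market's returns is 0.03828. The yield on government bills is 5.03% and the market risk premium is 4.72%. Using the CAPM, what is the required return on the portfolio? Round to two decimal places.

11.00%

β_Fenwick = 0.05917 / 0.03828 = 1.5457
β_Ivers = 0.03249 / 0.03828 = 0.8487
β_Dray = 0.06922 / 0.03828 = 1.8083
β_Paxton = 0.08589 / 0.03828 = 2.2437
β_Ingram = 0.01657 / 0.03828 = 0.4329
β_P = Σ w_i β_i = 0.30×1.5457 + 0.21×0.8487 + 0.22×1.8083 + 0.06×2.2437 + 0.21×0.4329 = 1.2653
E(R_P) = R_f + β_P × MRP = 5.03% + 1.2653 × 4.72% = 11.00%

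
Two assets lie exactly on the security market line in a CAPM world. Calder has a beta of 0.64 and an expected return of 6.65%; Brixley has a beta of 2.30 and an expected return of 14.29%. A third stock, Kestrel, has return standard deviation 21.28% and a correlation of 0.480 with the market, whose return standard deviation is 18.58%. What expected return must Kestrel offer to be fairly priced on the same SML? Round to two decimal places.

MRP = (14.29% − 6.65%) / (2.30 − 0.64) = 4.6024%
R_f = 6.65% − 0.64 × 4.6024% = 3.7045%
β_Kestrel = ρ·σ_i/σ_m = 0.480 × 21.28 / 18.58 = 0.5498
E(R_Kestrel) = R_f + β × MRP = 3.7045% + 0.5498 × 4.6024% = 6.23%

6.23%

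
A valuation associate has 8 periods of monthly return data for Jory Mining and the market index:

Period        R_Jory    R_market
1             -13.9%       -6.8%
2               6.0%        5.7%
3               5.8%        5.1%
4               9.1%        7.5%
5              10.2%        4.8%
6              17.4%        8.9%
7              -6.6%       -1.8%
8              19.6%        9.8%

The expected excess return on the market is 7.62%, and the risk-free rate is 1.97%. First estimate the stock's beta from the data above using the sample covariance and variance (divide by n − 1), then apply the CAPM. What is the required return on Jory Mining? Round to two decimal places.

Mean R_i = (-13.9 + 6.0 + 5.8 + 9.1 + 10.2 + 17.4 − 6.6 + 19.6) / 8 = 5.9500%
Mean R_m = (-6.8 + 5.7 + 5.1 + 7.5 + 4.8 + 8.9 − 1.8 + 9.8) / 8 = 4.1500%
Σ(R_i − R̄_i)(R_m − R̄_m) = 436.7900  ⇒  Cov = 436.7900 / 7 = 62.3986
Σ(R_m − R̄_m)² = 224.7400  ⇒  Var(R_m) = 224.7400 / 7 = 32.1057
β = Cov / Var(R_m) = 62.3986 / 32.1057 = 1.9435
E(R) = R_f + β × MRP = 1.97% + 1.9435 × 7.62% = 16.78%

16.78%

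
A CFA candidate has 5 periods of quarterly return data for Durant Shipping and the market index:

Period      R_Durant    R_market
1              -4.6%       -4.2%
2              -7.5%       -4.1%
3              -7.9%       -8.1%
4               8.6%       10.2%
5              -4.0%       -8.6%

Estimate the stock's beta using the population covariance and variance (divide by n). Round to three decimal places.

0.814

Mean R_i = (-4.6 − 7.5 − 7.9 + 8.6 − 4.0) / 5 = -3.0800%
Mean R_m = (-4.2 − 4.1 − 8.1 + 10.2 − 8.6) / 5 = -2.9600%
Σ(R_i − R̄_i)(R_m − R̄_m) = 190.5960  ⇒  Cov = 190.5960 / 5 = 38.1192
Σ(R_m − R̄_m)² = 234.2520  ⇒  Var(R_m) = 234.2520 / 5 = 46.8504
β = Cov / Var(R_m) = 38.1192 / 46.8504 = 0.8136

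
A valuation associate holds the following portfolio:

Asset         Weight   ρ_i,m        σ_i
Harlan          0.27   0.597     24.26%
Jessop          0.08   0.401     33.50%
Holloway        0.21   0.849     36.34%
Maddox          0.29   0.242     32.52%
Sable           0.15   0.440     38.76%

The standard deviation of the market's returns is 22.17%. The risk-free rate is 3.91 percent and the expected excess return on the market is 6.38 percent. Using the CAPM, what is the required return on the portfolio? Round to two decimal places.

β_Harlan = 0.597 × 24.26% / 22.17% = 0.6533
β_Jessop = 0.401 × 33.50% / 22.17% = 0.6059
β_Holloway = 0.849 × 36.34% / 22.17% = 1.3916
β_Maddox = 0.242 × 32.52% / 22.17% = 0.3550
β_Sable = 0.440 × 38.76% / 22.17% = 0.7693
β_P = Σ w_i β_i = 0.27×0.6533 + 0.08×0.6059 + 0.21×1.3916 + 0.29×0.3550 + 0.15×0.7693 = 0.7354
E(R_P) = R_f + β_P × MRP = 3.91% + 0.7354 × 6.38% = 8.60%

8.60%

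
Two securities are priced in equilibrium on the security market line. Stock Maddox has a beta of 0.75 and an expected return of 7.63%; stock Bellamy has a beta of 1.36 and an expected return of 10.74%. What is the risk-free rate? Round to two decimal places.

3.81%

Both satisfy E(R) = R_f + β·MRP, so the slope of the SML is
MRP = (10.74% − 7.63%) / (1.36 − 0.75) = 3.11% / 0.61 = 5.0984%
R_f = E(R_Maddox) − β_Maddox·MRP = 7.63% − 0.75 × 5.0984% = 3.8062%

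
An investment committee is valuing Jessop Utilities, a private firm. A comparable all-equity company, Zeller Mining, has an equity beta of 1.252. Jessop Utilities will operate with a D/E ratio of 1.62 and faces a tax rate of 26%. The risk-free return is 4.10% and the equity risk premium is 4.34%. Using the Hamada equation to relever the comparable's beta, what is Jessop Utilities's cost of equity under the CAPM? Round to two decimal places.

β_L = β_U × [1 + (1 − t)(D/E)] = 1.252 × [1 + (1 − 0.26) × 1.62]
    = 1.252 × [1 + 0.74 × 1.62] = 1.252 × 2.1988 = 2.7529
E(R) = R_f + β_L × MRP = 4.10% + 2.7529 × 4.34% = 16.05%

16.05%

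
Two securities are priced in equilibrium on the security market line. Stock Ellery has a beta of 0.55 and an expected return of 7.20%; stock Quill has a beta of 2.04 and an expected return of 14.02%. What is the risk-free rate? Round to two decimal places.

Both satisfy E(R) = R_f + β·MRP, so the slope of the SML is
MRP = (14.02% − 7.20%) / (2.04 − 0.55) = 6.82% / 1.49 = 4.5772%
R_f = E(R_Ellery) − β_Ellery·MRP = 7.20% − 0.55 × 4.5772% = 4.6825%

4.68%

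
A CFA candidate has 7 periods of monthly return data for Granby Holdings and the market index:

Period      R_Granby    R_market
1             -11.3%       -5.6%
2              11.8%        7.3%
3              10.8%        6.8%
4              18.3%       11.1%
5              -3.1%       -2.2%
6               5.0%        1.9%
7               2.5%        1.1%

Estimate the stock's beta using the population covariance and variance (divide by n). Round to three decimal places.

Mean R_i = (-11.3 + 11.8 + 10.8 + 18.3 − 3.1 + 5.0 + 2.5) / 7 = 4.8571%
Mean R_m = (-5.6 + 7.3 + 6.8 + 11.1 − 2.2 + 1.9 + 1.1) / 7 = 2.9143%
Σ(R_i − R̄_i)(R_m − R̄_m) = 345.9743  ⇒  Cov = 345.9743 / 7 = 49.4249
Σ(R_m − R̄_m)² = 204.3086  ⇒  Var(R_m) = 204.3086 / 7 = 29.1869
β = Cov / Var(R_m) = 49.4249 / 29.1869 = 1.6934

1.693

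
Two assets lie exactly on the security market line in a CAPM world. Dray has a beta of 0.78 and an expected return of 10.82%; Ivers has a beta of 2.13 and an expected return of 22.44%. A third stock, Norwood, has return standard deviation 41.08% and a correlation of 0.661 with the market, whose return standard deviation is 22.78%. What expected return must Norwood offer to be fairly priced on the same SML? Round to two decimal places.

MRP = (22.44% − 10.82%) / (2.13 − 0.78) = 8.6074%
R_f = 10.82% − 0.78 × 8.6074% = 4.1062%
β_Norwood = ρ·σ_i/σ_m = 0.661 × 41.08 / 22.78 = 1.1920
E(R_Norwood) = R_f + β × MRP = 4.1062% + 1.1920 × 8.6074% = 14.37%

14.37%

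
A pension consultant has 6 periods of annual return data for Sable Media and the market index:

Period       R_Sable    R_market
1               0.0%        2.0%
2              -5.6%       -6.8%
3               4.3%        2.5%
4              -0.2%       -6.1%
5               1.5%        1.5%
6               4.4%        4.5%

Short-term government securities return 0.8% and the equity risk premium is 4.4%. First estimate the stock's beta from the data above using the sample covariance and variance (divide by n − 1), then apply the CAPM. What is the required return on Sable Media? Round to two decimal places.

3.62%

Mean R_i = (0.0 − 5.6 + 4.3 − 0.2 + 1.5 + 4.4) / 6 = 0.7333%
Mean R_m = (2.0 − 6.8 + 2.5 − 6.1 + 1.5 + 4.5) / 6 = -0.4000%
Σ(R_i − R̄_i)(R_m − R̄_m) = 73.8600  ⇒  Cov = 73.8600 / 5 = 14.7720
Σ(R_m − R̄_m)² = 115.2400  ⇒  Var(R_m) = 115.2400 / 5 = 23.0480
β = Cov / Var(R_m) = 14.7720 / 23.0480 = 0.6409
E(R) = R_f + β × MRP = 0.8% + 0.6409 × 4.4% = 3.62%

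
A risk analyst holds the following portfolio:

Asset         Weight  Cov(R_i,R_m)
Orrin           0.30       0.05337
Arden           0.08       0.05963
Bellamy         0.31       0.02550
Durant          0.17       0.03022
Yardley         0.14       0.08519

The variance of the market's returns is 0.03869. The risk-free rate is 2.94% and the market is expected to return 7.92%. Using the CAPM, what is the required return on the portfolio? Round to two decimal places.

8.83%

β_Orrin = 0.05337 / 0.03869 = 1.3794
β_Arden = 0.05963 / 0.03869 = 1.5412
β_Bellamy = 0.02550 / 0.03869 = 0.6591
β_Durant = 0.03022 / 0.03869 = 0.7811
β_Yardley = 0.08519 / 0.03869 = 2.2019
β_P = Σ w_i β_i = 0.30×1.3794 + 0.08×1.5412 + 0.31×0.6591 + 0.17×0.7811 + 0.14×2.2019 = 1.1825
MRP = 7.92% − 2.94% = 4.98%
E(R_P) = R_f + β_P × MRP = 2.94% + 1.1825 × 4.98% = 8.83%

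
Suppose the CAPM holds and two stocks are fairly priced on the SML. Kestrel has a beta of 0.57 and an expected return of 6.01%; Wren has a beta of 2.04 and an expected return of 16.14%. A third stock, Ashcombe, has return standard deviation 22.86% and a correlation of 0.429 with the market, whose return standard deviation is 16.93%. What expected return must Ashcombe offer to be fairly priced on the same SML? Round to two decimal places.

MRP = (16.14% − 6.01%) / (2.04 − 0.57) = 6.8912%
R_f = 6.01% − 0.57 × 6.8912% = 2.0820%
β_Ashcombe = ρ·σ_i/σ_m = 0.429 × 22.86 / 16.93 = 0.5793
E(R_Ashcombe) = R_f + β × MRP = 2.0820% + 0.5793 × 6.8912% = 6.07%

6.07%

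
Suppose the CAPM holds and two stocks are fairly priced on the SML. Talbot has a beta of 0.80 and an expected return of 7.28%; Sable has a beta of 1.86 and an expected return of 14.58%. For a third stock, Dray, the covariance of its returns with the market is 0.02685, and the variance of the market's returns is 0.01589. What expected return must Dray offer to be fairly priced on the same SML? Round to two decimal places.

13.41%

MRP = (14.58% − 7.28%) / (1.86 − 0.80) = 6.8868%
R_f = 7.28% − 0.80 × 6.8868% = 1.7706%
β_Dray = Cov / Var(R_m) = 0.02685 / 0.01589 = 1.6897
E(R_Dray) = R_f + β × MRP = 1.7706% + 1.6897 × 6.8868% = 13.41%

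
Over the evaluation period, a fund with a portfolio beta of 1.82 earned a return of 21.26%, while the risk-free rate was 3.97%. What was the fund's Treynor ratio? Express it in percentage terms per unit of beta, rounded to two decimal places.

Treynor = (R_P − R_f) / β_P = (21.26% − 3.97%) / 1.8200 = 17.29% / 1.8200 = 9.50%

9.50%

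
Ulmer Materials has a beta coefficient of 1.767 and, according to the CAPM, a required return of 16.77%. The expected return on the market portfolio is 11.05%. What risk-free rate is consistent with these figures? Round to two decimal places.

E(R) = R_f + β(E(R_m) − R_f) = R_f(1 − β) + β·E(R_m)
16.77% = R_f × (1 − 1.767) + 1.767 × 11.05%
16.77% = R_f × -0.767 + 19.52535%
R_f = (16.77% − 19.52535%) / -0.767 = 3.59%

3.59%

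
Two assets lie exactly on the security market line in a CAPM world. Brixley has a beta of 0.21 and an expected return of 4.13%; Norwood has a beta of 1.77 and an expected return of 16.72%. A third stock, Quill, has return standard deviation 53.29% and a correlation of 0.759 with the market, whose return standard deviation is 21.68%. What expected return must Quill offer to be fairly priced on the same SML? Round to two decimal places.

17.49%

MRP = (16.72% − 4.13%) / (1.77 − 0.21) = 8.0705%
R_f = 4.13% − 0.21 × 8.0705% = 2.4352%
β_Quill = ρ·σ_i/σ_m = 0.759 × 53.29 / 21.68 = 1.8656
E(R_Quill) = R_f + β × MRP = 2.4352% + 1.8656 × 8.0705% = 17.49%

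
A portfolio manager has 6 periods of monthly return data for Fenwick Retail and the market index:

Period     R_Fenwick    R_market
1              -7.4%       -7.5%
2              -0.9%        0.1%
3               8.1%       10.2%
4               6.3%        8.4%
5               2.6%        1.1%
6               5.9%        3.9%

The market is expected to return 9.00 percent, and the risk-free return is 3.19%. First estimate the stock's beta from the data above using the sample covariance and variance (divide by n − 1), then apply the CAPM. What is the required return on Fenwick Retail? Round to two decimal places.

Mean R_i = (-7.4 − 0.9 + 8.1 + 6.3 + 2.6 + 5.9) / 6 = 2.4333%
Mean R_m = (-7.5 + 0.1 + 10.2 + 8.4 + 1.1 + 3.9) / 6 = 2.7000%
Σ(R_i − R̄_i)(R_m − R̄_m) = 177.4000  ⇒  Cov = 177.4000 / 5 = 35.4800
Σ(R_m − R̄_m)² = 203.5400  ⇒  Var(R_m) = 203.5400 / 5 = 40.7080
β = Cov / Var(R_m) = 35.4800 / 40.7080 = 0.8716
MRP = 9.00% − 3.19% = 5.81%
E(R) = R_f + β × MRP = 3.19% + 0.8716 × 5.81% = 8.25%

8.25%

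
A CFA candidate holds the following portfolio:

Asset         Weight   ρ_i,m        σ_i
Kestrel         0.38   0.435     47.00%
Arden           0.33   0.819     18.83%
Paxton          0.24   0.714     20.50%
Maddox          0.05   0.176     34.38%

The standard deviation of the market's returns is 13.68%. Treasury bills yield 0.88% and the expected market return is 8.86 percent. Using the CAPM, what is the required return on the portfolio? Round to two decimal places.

β_Kestrel = 0.435 × 47.00% / 13.68% = 1.4945
β_Arden = 0.819 × 18.83% / 13.68% = 1.1273
β_Paxton = 0.714 × 20.50% / 13.68% = 1.0700
β_Maddox = 0.176 × 34.38% / 13.68% = 0.4423
β_P = Σ w_i β_i = 0.38×1.4945 + 0.33×1.1273 + 0.24×1.0700 + 0.05×0.4423 = 1.2188
MRP = 8.86% − 0.88% = 7.98%
E(R_P) = R_f + β_P × MRP = 0.88% + 1.2188 × 7.98% = 10.61%

10.61%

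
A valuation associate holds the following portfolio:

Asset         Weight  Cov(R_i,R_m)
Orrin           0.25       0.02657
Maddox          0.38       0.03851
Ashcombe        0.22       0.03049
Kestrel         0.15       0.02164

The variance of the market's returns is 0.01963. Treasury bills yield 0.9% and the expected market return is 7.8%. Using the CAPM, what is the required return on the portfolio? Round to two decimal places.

11.88%

β_Orrin = 0.02657 / 0.01963 = 1.3535
β_Maddox = 0.03851 / 0.01963 = 1.9618
β_Ashcombe = 0.03049 / 0.01963 = 1.5532
β_Kestrel = 0.02164 / 0.01963 = 1.1024
β_P = Σ w_i β_i = 0.25×1.3535 + 0.38×1.9618 + 0.22×1.5532 + 0.15×1.1024 = 1.5909
MRP = 7.8% − 0.9% = 6.90%
E(R_P) = R_f + β_P × MRP = 0.9% + 1.5909 × 6.9% = 11.88%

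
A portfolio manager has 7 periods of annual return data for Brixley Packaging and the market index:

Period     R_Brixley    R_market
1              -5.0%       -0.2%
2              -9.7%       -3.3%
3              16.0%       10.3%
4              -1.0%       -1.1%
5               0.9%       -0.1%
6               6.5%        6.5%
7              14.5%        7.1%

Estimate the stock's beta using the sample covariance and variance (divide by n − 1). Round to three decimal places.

Mean R_i = (-5.0 − 9.7 + 16.0 − 1.0 + 0.9 + 6.5 + 14.5) / 7 = 3.1714%
Mean R_m = (-0.2 − 3.3 + 10.3 − 1.1 − 0.1 + 6.5 + 7.1) / 7 = 2.7429%
Σ(R_i − R̄_i)(R_m − R̄_m) = 283.1286  ⇒  Cov = 283.1286 / 6 = 47.1881
Σ(R_m − R̄_m)² = 158.2371  ⇒  Var(R_m) = 158.2371 / 6 = 26.3729
β = Cov / Var(R_m) = 47.1881 / 26.3729 = 1.7893

1.789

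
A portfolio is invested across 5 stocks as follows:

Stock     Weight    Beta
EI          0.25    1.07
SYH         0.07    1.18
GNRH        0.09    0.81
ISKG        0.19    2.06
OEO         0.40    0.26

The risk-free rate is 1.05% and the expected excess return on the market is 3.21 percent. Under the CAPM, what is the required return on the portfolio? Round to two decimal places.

β_P = Σ w_i β_i = 0.25×1.07 + 0.07×1.18 + 0.09×0.81 + 0.19×2.06 + 0.40×0.26 = 0.9184
E(R_P) = R_f + β_P × MRP = 1.05% + 0.9184 × 3.21% = 4.00%

4.00%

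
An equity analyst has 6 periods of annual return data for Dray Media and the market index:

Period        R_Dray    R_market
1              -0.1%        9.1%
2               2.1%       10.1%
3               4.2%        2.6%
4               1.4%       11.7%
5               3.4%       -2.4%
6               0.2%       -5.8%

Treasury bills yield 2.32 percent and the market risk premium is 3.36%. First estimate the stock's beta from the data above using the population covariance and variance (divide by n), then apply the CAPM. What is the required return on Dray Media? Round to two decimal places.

2.20%

Mean R_i = (-0.1 + 2.1 + 4.2 + 1.4 + 3.4 + 0.2) / 6 = 1.8667%
Mean R_m = (9.1 + 10.1 + 2.6 + 11.7 − 2.4 − 5.8) / 6 = 4.2167%
Σ(R_i − R̄_i)(R_m − R̄_m) = -8.9467  ⇒  Cov = -8.9467 / 6 = -1.4911
Σ(R_m − R̄_m)² = 261.1883  ⇒  Var(R_m) = 261.1883 / 6 = 43.5314
β = Cov / Var(R_m) = -1.4911 / 43.5314 = -0.0343
E(R) = R_f + β × MRP = 2.32% + -0.0343 × 3.36% = 2.20%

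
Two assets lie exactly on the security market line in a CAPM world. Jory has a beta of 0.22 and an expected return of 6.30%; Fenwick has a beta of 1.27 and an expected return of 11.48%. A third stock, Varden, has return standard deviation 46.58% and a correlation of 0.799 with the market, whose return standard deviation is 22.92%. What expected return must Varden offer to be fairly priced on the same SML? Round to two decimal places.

MRP = (11.48% − 6.30%) / (1.27 − 0.22) = 4.9333%
R_f = 6.30% − 0.22 × 4.9333% = 5.2147%
β_Varden = ρ·σ_i/σ_m = 0.799 × 46.58 / 22.92 = 1.6238
E(R_Varden) = R_f + β × MRP = 5.2147% + 1.6238 × 4.9333% = 13.23%

13.23%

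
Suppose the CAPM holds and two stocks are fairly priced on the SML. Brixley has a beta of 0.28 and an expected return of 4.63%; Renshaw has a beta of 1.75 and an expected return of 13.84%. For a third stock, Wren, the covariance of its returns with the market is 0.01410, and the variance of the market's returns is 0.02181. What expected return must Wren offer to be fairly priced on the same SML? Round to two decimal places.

MRP = (13.84% − 4.63%) / (1.75 − 0.28) = 6.2653%
R_f = 4.63% − 0.28 × 6.2653% = 2.8757%
β_Wren = Cov / Var(R_m) = 0.01410 / 0.02181 = 0.6465
E(R_Wren) = R_f + β × MRP = 2.8757% + 0.6465 × 6.2653% = 6.93%

6.93%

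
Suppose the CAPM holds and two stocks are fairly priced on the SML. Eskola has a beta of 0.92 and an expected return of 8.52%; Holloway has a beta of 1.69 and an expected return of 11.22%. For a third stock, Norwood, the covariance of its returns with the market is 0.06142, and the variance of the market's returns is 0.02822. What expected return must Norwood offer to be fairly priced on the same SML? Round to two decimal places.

12.93%

MRP = (11.22% − 8.52%) / (1.69 − 0.92) = 3.5065%
R_f = 8.52% − 0.92 × 3.5065% = 5.2940%
β_Norwood = Cov / Var(R_m) = 0.06142 / 0.02822 = 2.1765
E(R_Norwood) = R_f + β × MRP = 5.2940% + 2.1765 × 3.5065% = 12.93%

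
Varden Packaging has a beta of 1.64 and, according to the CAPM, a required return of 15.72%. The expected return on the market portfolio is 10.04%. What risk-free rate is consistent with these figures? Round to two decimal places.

E(R) = R_f + β(E(R_m) − R_f) = R_f(1 − β) + β·E(R_m)
15.72% = R_f × (1 − 1.64) + 1.64 × 10.04%
15.72% = R_f × -0.64 + 16.4656%
R_f = (15.72% − 16.4656%) / -0.64 = 1.17%

1.17%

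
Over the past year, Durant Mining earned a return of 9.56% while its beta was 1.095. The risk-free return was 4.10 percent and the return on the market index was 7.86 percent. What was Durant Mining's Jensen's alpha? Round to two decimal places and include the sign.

+1.34%

Market excess return = 7.86% − 4.10% = 3.76%
CAPM benchmark = R_f + β(R_m − R_f) = 4.10% + 1.095 × 3.76% = 8.21720%
α = actual − benchmark = 9.56% − 8.21720% = +1.34%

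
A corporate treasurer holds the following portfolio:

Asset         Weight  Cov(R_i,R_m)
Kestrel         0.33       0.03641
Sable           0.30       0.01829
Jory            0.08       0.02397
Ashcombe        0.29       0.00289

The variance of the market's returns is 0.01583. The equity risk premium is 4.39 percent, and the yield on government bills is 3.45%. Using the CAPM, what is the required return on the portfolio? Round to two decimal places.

9.07%

β_Kestrel = 0.03641 / 0.01583 = 2.3001
β_Sable = 0.01829 / 0.01583 = 1.1554
β_Jory = 0.02397 / 0.01583 = 1.5142
β_Ashcombe = 0.00289 / 0.01583 = 0.1826
β_P = Σ w_i β_i = 0.33×2.3001 + 0.30×1.1554 + 0.08×1.5142 + 0.29×0.1826 = 1.2797
E(R_P) = R_f + β_P × MRP = 3.45% + 1.2797 × 4.39% = 9.07%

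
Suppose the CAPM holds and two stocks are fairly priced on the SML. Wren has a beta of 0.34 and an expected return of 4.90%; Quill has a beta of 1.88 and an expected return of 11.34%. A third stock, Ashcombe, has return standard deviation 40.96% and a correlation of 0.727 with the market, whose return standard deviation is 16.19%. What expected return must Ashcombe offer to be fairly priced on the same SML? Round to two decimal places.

MRP = (11.34% − 4.90%) / (1.88 − 0.34) = 4.1818%
R_f = 4.90% − 0.34 × 4.1818% = 3.4782%
β_Ashcombe = ρ·σ_i/σ_m = 0.727 × 40.96 / 16.19 = 1.8393
E(R_Ashcombe) = R_f + β × MRP = 3.4782% + 1.8393 × 4.1818% = 11.17%

11.17%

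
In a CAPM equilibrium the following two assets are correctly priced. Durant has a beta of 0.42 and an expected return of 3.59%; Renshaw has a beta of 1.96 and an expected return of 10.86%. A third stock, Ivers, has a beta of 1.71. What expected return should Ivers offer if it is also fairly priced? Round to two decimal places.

9.68%

MRP (SML slope) = (10.86% − 3.59%) / (1.96 − 0.42) = 7.27% / 1.54 = 4.7208%
R_f (intercept) = 3.59% − 0.42 × 4.7208% = 1.6073%
E(R_Ivers) = R_f + β × MRP = 1.6073% + 1.71 × 4.7208% = 9.68%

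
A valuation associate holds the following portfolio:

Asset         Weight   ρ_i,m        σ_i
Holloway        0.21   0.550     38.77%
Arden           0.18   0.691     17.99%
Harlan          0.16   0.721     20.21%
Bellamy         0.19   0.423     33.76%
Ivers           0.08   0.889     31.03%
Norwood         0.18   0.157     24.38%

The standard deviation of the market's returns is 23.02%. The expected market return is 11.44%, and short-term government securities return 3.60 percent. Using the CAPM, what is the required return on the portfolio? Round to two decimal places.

β_Holloway = 0.550 × 38.77% / 23.02% = 0.9263
β_Arden = 0.691 × 17.99% / 23.02% = 0.5400
β_Harlan = 0.721 × 20.21% / 23.02% = 0.6330
β_Bellamy = 0.423 × 33.76% / 23.02% = 0.6204
β_Ivers = 0.889 × 31.03% / 23.02% = 1.1983
β_Norwood = 0.157 × 24.38% / 23.02% = 0.1663
β_P = Σ w_i β_i = 0.21×0.9263 + 0.18×0.5400 + 0.16×0.6330 + 0.19×0.6204 + 0.08×1.1983 + 0.18×0.1663 = 0.6367
MRP = 11.44% − 3.60% = 7.84%
E(R_P) = R_f + β_P × MRP = 3.60% + 0.6367 × 7.84% = 8.59%

8.59%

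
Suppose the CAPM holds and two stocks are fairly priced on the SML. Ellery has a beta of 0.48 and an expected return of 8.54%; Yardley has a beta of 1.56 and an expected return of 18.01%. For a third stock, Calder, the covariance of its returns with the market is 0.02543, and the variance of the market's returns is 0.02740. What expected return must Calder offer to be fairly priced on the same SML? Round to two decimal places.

12.47%

MRP = (18.01% − 8.54%) / (1.56 − 0.48) = 8.7685%
R_f = 8.54% − 0.48 × 8.7685% = 4.3311%
β_Calder = Cov / Var(R_m) = 0.02543 / 0.02740 = 0.9281
E(R_Calder) = R_f + β × MRP = 4.3311% + 0.9281 × 8.7685% = 12.47%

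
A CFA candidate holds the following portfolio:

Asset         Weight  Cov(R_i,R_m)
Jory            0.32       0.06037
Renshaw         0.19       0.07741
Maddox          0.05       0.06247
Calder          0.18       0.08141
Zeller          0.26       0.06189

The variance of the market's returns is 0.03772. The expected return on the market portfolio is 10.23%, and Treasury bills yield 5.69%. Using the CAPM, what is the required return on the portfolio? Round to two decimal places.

13.86%

β_Jory = 0.06037 / 0.03772 = 1.6005
β_Renshaw = 0.07741 / 0.03772 = 2.0522
β_Maddox = 0.06247 / 0.03772 = 1.6562
β_Calder = 0.08141 / 0.03772 = 2.1583
β_Zeller = 0.06189 / 0.03772 = 1.6408
β_P = Σ w_i β_i = 0.32×1.6005 + 0.19×2.0522 + 0.05×1.6562 + 0.18×2.1583 + 0.26×1.6408 = 1.8000
MRP = 10.23% − 5.69% = 4.54%
E(R_P) = R_f + β_P × MRP = 5.69% + 1.8000 × 4.54% = 13.86%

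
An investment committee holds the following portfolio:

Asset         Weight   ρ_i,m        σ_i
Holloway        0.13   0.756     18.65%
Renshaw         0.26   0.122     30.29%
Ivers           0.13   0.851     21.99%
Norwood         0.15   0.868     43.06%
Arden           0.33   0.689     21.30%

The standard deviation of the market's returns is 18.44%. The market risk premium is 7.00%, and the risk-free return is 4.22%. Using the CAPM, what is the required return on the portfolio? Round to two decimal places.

10.17%

β_Holloway = 0.756 × 18.65% / 18.44% = 0.7646
β_Renshaw = 0.122 × 30.29% / 18.44% = 0.2004
β_Ivers = 0.851 × 21.99% / 18.44% = 1.0148
β_Norwood = 0.868 × 43.06% / 18.44% = 2.0269
β_Arden = 0.689 × 21.30% / 18.44% = 0.7959
β_P = Σ w_i β_i = 0.13×0.7646 + 0.26×0.2004 + 0.13×1.0148 + 0.15×2.0269 + 0.33×0.7959 = 0.8501
E(R_P) = R_f + β_P × MRP = 4.22% + 0.8501 × 7.00% = 10.17%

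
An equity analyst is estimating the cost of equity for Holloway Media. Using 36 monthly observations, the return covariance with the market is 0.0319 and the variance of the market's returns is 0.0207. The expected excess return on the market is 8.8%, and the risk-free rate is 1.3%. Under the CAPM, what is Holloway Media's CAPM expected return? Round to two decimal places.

14.86%

β = Cov(R_i, R_m) / Var(R_m) = 0.0319 / 0.0207 = 1.5411
E(R) = R_f + β × MRP = 1.3% + 1.5411 × 8.8% = 14.86%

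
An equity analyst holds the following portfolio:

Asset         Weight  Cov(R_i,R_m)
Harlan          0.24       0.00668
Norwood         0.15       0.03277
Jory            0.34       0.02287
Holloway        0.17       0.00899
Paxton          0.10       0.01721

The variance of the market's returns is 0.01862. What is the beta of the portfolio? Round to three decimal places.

0.942

β_Harlan = 0.00668 / 0.01862 = 0.3588
β_Norwood = 0.03277 / 0.01862 = 1.7599
β_Jory = 0.02287 / 0.01862 = 1.2282
β_Holloway = 0.00899 / 0.01862 = 0.4828
β_Paxton = 0.01721 / 0.01862 = 0.9243
β_P = Σ w_i β_i = 0.24×0.3588 + 0.15×1.7599 + 0.34×1.2282 + 0.17×0.4828 + 0.10×0.9243 = 0.9422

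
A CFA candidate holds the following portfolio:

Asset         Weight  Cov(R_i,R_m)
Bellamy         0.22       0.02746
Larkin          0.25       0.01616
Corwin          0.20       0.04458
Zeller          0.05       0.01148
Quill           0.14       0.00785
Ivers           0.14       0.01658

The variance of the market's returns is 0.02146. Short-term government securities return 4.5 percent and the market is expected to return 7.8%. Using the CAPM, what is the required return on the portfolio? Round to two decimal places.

β_Bellamy = 0.02746 / 0.02146 = 1.2796
β_Larkin = 0.01616 / 0.02146 = 0.7530
β_Corwin = 0.04458 / 0.02146 = 2.0774
β_Zeller = 0.01148 / 0.02146 = 0.5349
β_Quill = 0.00785 / 0.02146 = 0.3658
β_Ivers = 0.01658 / 0.02146 = 0.7726
β_P = Σ w_i β_i = 0.22×1.2796 + 0.25×0.7530 + 0.20×2.0774 + 0.05×0.5349 + 0.14×0.3658 + 0.14×0.7726 = 1.0714
MRP = 7.8% − 4.5% = 3.30%
E(R_P) = R_f + β_P × MRP = 4.5% + 1.0714 × 3.3% = 8.04%

8.04%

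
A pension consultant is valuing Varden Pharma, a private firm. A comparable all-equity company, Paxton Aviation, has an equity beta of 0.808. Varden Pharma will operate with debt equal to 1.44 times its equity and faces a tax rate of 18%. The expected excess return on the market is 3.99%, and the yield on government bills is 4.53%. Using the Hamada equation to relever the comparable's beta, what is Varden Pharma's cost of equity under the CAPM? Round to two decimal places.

11.56%

β_L = β_U × [1 + (1 − t)(D/E)] = 0.808 × [1 + (1 − 0.18) × 1.44]
    = 0.808 × [1 + 0.82 × 1.44] = 0.808 × 2.1808 = 1.7621
E(R) = R_f + β_L × MRP = 4.53% + 1.7621 × 3.99% = 11.56%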